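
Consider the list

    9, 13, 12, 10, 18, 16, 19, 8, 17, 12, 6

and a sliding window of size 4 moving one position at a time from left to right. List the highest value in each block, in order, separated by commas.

(9, 13, 12, 10) → max 13
(13, 12, 10, 18) → max 18
(12, 10, 18, 16) → max 18
(10, 18, 16, 19) → max 19
(18, 16, 19, 8) → max 19
(16, 19, 8, 17) → max 19
(19, 8, 17, 12) → max 19
(8, 17, 12, 6) → max 17

13, 18, 18, 19, 19, 19, 19, 17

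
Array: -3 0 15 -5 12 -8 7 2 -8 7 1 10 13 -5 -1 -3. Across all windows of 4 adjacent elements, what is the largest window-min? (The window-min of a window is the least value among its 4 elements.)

1

(-3, 0, 15, -5) → min -5
(0, 15, -5, 12) → min -5
(15, -5, 12, -8) → min -8
(-5, 12, -8, 7) → min -8
(12, -8, 7, 2) → min -8
(-8, 7, 2, -8) → min -8
(7, 2, -8, 7) → min -8
(2, -8, 7, 1) → min -8
(-8, 7, 1, 10) → min -8
(7, 1, 10, 13) → min 1
(1, 10, 13, -5) → min -5
(10, 13, -5, -1) → min -5
(13, -5, -1, -3) → min -5
Largest of these is 1.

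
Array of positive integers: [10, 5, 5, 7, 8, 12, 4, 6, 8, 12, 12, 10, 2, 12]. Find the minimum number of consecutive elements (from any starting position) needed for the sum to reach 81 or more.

add 10: running sum 10 < 81
add 5: running sum 15 < 81
add 5: running sum 20 < 81
add 7: running sum 27 < 81
add 8: running sum 35 < 81
add 12: running sum 47 < 81
add 4: running sum 51 < 81
add 6: running sum 57 < 81
add 8: running sum 65 < 81
add 12: running sum 77 < 81
add 12: shortest ending here [10, 5, 5, 7, 8, 12, 4, 6, 8, 12, 12] sum 89, len 11
add 10: shortest ending here [5, 7, 8, 12, 4, 6, 8, 12, 12, 10] sum 84, len 10
add 2: shortest ending here [7, 8, 12, 4, 6, 8, 12, 12, 10, 2] sum 81, len 10
add 12: shortest ending here [8, 12, 4, 6, 8, 12, 12, 10, 2, 12] sum 86, len 10
Shortest qualifying length: 10.

10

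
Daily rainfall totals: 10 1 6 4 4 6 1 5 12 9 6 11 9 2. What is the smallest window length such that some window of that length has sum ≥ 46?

5

add 10: running sum 10 < 46
add 1: running sum 11 < 46
add 6: running sum 17 < 46
add 4: running sum 21 < 46
add 4: running sum 25 < 46
add 6: running sum 31 < 46
add 1: running sum 32 < 46
add 5: running sum 37 < 46
end 8: [10, 1, 6, 4, 4, 6, 1, 5, 12] sum 49, len 9
end 9: [6, 4, 4, 6, 1, 5, 12, 9] sum 47, len 8
end 10: [4, 4, 6, 1, 5, 12, 9, 6] sum 47, len 8
end 11: [6, 1, 5, 12, 9, 6, 11] sum 50, len 7
end 12: [12, 9, 6, 11, 9] sum 47, len 5
end 13: [12, 9, 6, 11, 9, 2] sum 49, len 6
Shortest qualifying length: 5.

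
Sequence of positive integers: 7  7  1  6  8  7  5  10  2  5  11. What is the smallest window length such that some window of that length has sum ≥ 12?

2

Extend right; whenever the sum reaches 12, record the length and shrink from the left:
add 7: running sum 7 < 12
end 1: [7, 7] sum 14, len 2
end 2: [7, 7, 1] sum 15, len 3
end 3: [7, 1, 6] sum 14, len 3
end 4: [6, 8] sum 14, len 2
end 5: [8, 7] sum 15, len 2
end 6: [7, 5] sum 12, len 2
end 7: [5, 10] sum 15, len 2
end 8: [10, 2] sum 12, len 2
end 9: [10, 2, 5] sum 17, len 3
end 10: [5, 11] sum 16, len 2
Shortest qualifying length: 2.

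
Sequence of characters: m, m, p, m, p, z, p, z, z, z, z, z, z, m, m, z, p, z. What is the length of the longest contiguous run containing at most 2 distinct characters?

[m] 1 distinct, len 1
[m, m] 1 distinct, len 2
[m, m, p] 2 distinct, len 3
[m, m, p, m] 2 distinct, len 4
[m, m, p, m, p] 2 distinct, len 5
[p, z] 2 distinct, len 2
[p, z, p] 2 distinct, len 3
[p, z, p, z] 2 distinct, len 4
[p, z, p, z, z] 2 distinct, len 5
[p, z, p, z, z, z] 2 distinct, len 6
[p, z, p, z, z, z, z] 2 distinct, len 7
[p, z, p, z, z, z, z, z] 2 distinct, len 8
[p, z, p, z, z, z, z, z, z] 2 distinct, len 9
[z, z, z, z, z, z, m] 2 distinct, len 7
[z, z, z, z, z, z, m, m] 2 distinct, len 8
[z, z, z, z, z, z, m, m, z] 2 distinct, len 9
[z, p] 2 distinct, len 2
[z, p, z] 2 distinct, len 3
Longest length with ≤2 distinct: 9.

9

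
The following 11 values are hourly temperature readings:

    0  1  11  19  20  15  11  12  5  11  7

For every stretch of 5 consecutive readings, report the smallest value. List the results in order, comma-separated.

0, 1, 11, 11, 5, 5, 5

(0, 1, 11, 19, 20) → min 0
(1, 11, 19, 20, 15) → min 1
(11, 19, 20, 15, 11) → min 11
(19, 20, 15, 11, 12) → min 11
(20, 15, 11, 12, 5) → min 5
(15, 11, 12, 5, 11) → min 5
(11, 12, 5, 11, 7) → min 5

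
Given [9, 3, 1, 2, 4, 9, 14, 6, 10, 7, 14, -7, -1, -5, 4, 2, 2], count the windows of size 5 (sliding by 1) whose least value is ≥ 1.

7

9 3 1 2 4 → min 1  ≥ 1 ✓
3 1 2 4 9 → min 1  ≥ 1 ✓
1 2 4 9 14 → min 1  ≥ 1 ✓
2 4 9 14 6 → min 2  ≥ 1 ✓
4 9 14 6 10 → min 4  ≥ 1 ✓
9 14 6 10 7 → min 6  ≥ 1 ✓
14 6 10 7 14 → min 6  ≥ 1 ✓
6 10 7 14 -7 → min -7
10 7 14 -7 -1 → min -7
7 14 -7 -1 -5 → min -7
14 -7 -1 -5 4 → min -7
-7 -1 -5 4 2 → min -7
-1 -5 4 2 2 → min -5
7 windows satisfy the condition.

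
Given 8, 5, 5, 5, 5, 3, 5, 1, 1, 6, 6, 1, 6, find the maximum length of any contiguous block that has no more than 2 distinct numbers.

6

[8] 1 distinct, len 1
[8, 5] 2 distinct, len 2
[8, 5, 5] 2 distinct, len 3
[8, 5, 5, 5] 2 distinct, len 4
[8, 5, 5, 5, 5] 2 distinct, len 5
[5, 5, 5, 5, 3] 2 distinct, len 5
[5, 5, 5, 5, 3, 5] 2 distinct, len 6
[5, 1] 2 distinct, len 2
[5, 1, 1] 2 distinct, len 3
[1, 1, 6] 2 distinct, len 3
[1, 1, 6, 6] 2 distinct, len 4
[1, 1, 6, 6, 1] 2 distinct, len 5
[1, 1, 6, 6, 1, 6] 2 distinct, len 6
Longest length with ≤2 distinct: 6.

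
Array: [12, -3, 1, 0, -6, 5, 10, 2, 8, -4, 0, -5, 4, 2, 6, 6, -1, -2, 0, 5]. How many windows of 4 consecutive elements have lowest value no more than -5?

8

12 -3 1 0 → min -3
-3 1 0 -6 → min -6  ≤ -5 ✓
1 0 -6 5 → min -6  ≤ -5 ✓
0 -6 5 10 → min -6  ≤ -5 ✓
-6 5 10 2 → min -6  ≤ -5 ✓
5 10 2 8 → min 2
10 2 8 -4 → min -4
2 8 -4 0 → min -4
8 -4 0 -5 → min -5  ≤ -5 ✓
-4 0 -5 4 → min -5  ≤ -5 ✓
0 -5 4 2 → min -5  ≤ -5 ✓
-5 4 2 6 → min -5  ≤ -5 ✓
4 2 6 6 → min 2
2 6 6 -1 → min -1
6 6 -1 -2 → min -2
6 -1 -2 0 → min -2
-1 -2 0 5 → min -2
8 windows satisfy the condition.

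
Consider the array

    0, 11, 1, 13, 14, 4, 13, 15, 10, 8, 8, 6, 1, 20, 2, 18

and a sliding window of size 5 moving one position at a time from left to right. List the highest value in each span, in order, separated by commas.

0 11 1 13 14 → max 14
11 1 13 14 4 → max 14
1 13 14 4 13 → max 14
13 14 4 13 15 → max 15
14 4 13 15 10 → max 15
4 13 15 10 8 → max 15
13 15 10 8 8 → max 15
15 10 8 8 6 → max 15
10 8 8 6 1 → max 10
8 8 6 1 20 → max 20
8 6 1 20 2 → max 20
6 1 20 2 18 → max 20

14, 14, 14, 15, 15, 15, 15, 15, 10, 20, 20, 20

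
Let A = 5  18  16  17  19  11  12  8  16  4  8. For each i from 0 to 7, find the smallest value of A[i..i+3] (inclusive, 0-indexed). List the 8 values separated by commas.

(5, 18, 16, 17) → min 5
(18, 16, 17, 19) → min 16
(16, 17, 19, 11) → min 11
(17, 19, 11, 12) → min 11
(19, 11, 12, 8) → min 8
(11, 12, 8, 16) → min 8
(12, 8, 16, 4) → min 4
(8, 16, 4, 8) → min 4

5, 16, 11, 11, 8, 8, 4, 4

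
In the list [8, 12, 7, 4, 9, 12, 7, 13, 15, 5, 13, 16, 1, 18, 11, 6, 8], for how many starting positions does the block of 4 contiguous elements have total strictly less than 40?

6

(8, 12, 7, 4) → sum 31  < 40 ✓
(12, 7, 4, 9) → sum 32  < 40 ✓
(7, 4, 9, 12) → sum 32  < 40 ✓
(4, 9, 12, 7) → sum 32  < 40 ✓
(9, 12, 7, 13) → sum 41
(12, 7, 13, 15) → sum 47
(7, 13, 15, 5) → sum 40
(13, 15, 5, 13) → sum 46
(15, 5, 13, 16) → sum 49
(5, 13, 16, 1) → sum 35  < 40 ✓
(13, 16, 1, 18) → sum 48
(16, 1, 18, 11) → sum 46
(1, 18, 11, 6) → sum 36  < 40 ✓
(18, 11, 6, 8) → sum 43
6 windows satisfy the condition.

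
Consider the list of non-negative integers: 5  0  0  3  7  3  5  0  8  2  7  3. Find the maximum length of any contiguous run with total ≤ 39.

11

add 5: [5] sum 5, len 1
add 0: [5, 0] sum 5, len 2
add 0: [5, 0, 0] sum 5, len 3
add 3: [5, 0, 0, 3] sum 8, len 4
add 7: [5, 0, 0, 3, 7] sum 15, len 5
add 3: [5, 0, 0, 3, 7, 3] sum 18, len 6
add 5: [5, 0, 0, 3, 7, 3, 5] sum 23, len 7
add 0: [5, 0, 0, 3, 7, 3, 5, 0] sum 23, len 8
add 8: [5, 0, 0, 3, 7, 3, 5, 0, 8] sum 31, len 9
add 2: [5, 0, 0, 3, 7, 3, 5, 0, 8, 2] sum 33, len 10
add 7: [0, 0, 3, 7, 3, 5, 0, 8, 2, 7] sum 35, len 10
add 3: [0, 0, 3, 7, 3, 5, 0, 8, 2, 7, 3] sum 38, len 11
Longest length seen: 11.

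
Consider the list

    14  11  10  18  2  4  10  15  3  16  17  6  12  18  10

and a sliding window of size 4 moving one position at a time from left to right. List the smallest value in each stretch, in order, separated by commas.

10, 2, 2, 2, 2, 3, 3, 3, 3, 6, 6, 6

(14, 11, 10, 18) → min 10
(11, 10, 18, 2) → min 2
(10, 18, 2, 4) → min 2
(18, 2, 4, 10) → min 2
(2, 4, 10, 15) → min 2
(4, 10, 15, 3) → min 3
(10, 15, 3, 16) → min 3
(15, 3, 16, 17) → min 3
(3, 16, 17, 6) → min 3
(16, 17, 6, 12) → min 6
(17, 6, 12, 18) → min 6
(6, 12, 18, 10) → min 6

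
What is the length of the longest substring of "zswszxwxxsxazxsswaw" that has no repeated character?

4

[z] len 1
[z, s] len 2
[z, s, w] len 3
[w, s] len 2
[w, s, z] len 3
[w, s, z, x] len 4
[s, z, x, w] len 4
[w, x] len 2
[x] len 1
[x, s] len 2
[s, x] len 2
[s, x, a] len 3
[s, x, a, z] len 4
[a, z, x] len 3
[a, z, x, s] len 4
[s] len 1
[s, w] len 2
[s, w, a] len 3
[a, w] len 2
Longest all-distinct length: 4.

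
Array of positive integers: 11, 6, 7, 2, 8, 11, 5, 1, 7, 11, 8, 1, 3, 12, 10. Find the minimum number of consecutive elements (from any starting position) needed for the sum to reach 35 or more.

5

add 11: running sum 11 < 35
add 6: running sum 17 < 35
add 7: running sum 24 < 35
add 2: running sum 26 < 35
add 8: running sum 34 < 35
end 5: [11, 6, 7, 2, 8, 11] sum 45, len 6
end 6: [6, 7, 2, 8, 11, 5] sum 39, len 6
end 7: [6, 7, 2, 8, 11, 5, 1] sum 40, len 7
end 8: [7, 2, 8, 11, 5, 1, 7] sum 41, len 7
end 9: [11, 5, 1, 7, 11] sum 35, len 5
end 10: [11, 5, 1, 7, 11, 8] sum 43, len 6
end 11: [11, 5, 1, 7, 11, 8, 1] sum 44, len 7
end 12: [5, 1, 7, 11, 8, 1, 3] sum 36, len 7
end 13: [11, 8, 1, 3, 12] sum 35, len 5
end 14: [11, 8, 1, 3, 12, 10] sum 45, len 6
Shortest qualifying length: 5.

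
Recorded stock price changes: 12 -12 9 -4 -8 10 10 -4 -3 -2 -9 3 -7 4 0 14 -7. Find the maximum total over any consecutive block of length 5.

17

[12, -12, 9, -4, -8] → sum -3
[-12, 9, -4, -8, 10] → sum -5
[9, -4, -8, 10, 10] → sum 17
[-4, -8, 10, 10, -4] → sum 4
[-8, 10, 10, -4, -3] → sum 5
[10, 10, -4, -3, -2] → sum 11
[10, -4, -3, -2, -9] → sum -8
[-4, -3, -2, -9, 3] → sum -15
[-3, -2, -9, 3, -7] → sum -18
[-2, -9, 3, -7, 4] → sum -11
[-9, 3, -7, 4, 0] → sum -9
[3, -7, 4, 0, 14] → sum 14
[-7, 4, 0, 14, -7] → sum 4
Maximum of these is 17.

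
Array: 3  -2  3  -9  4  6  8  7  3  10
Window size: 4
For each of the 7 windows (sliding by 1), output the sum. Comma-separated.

-5, -4, 4, 9, 25, 24, 28

[3, -2, 3, -9] → sum -5
[-2, 3, -9, 4] → sum -4
[3, -9, 4, 6] → sum 4
[-9, 4, 6, 8] → sum 9
[4, 6, 8, 7] → sum 25
[6, 8, 7, 3] → sum 24
[8, 7, 3, 10] → sum 28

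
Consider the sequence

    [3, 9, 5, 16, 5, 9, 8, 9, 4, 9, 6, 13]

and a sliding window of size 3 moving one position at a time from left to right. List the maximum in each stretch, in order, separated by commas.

9, 16, 16, 16, 9, 9, 9, 9, 9, 13

(3, 9, 5) → max 9
(9, 5, 16) → max 16
(5, 16, 5) → max 16
(16, 5, 9) → max 16
(5, 9, 8) → max 9
(9, 8, 9) → max 9
(8, 9, 4) → max 9
(9, 4, 9) → max 9
(4, 9, 6) → max 9
(9, 6, 13) → max 13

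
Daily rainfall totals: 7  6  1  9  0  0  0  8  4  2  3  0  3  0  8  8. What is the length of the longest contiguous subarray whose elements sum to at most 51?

15

→ 7: sum 7, len 1
→ 6: sum 13, len 2
→ 1: sum 14, len 3
→ 9: sum 23, len 4
→ 0: sum 23, len 5
→ 0: sum 23, len 6
→ 0: sum 23, len 7
→ 8: sum 31, len 8
→ 4: sum 35, len 9
→ 2: sum 37, len 10
→ 3: sum 40, len 11
→ 0: sum 40, len 12
→ 3: sum 43, len 13
→ 0: sum 43, len 14
→ 8: sum 51, len 15
→ 8 (dropped 7, 6): sum 46, len 14
Longest length seen: 15.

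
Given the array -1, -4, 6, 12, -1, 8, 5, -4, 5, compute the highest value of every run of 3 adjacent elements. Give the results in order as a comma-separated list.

6, 12, 12, 12, 8, 8, 5

[-1, -4, 6] → max 6
[-4, 6, 12] → max 12
[6, 12, -1] → max 12
[12, -1, 8] → max 12
[-1, 8, 5] → max 8
[8, 5, -4] → max 8
[5, -4, 5] → max 5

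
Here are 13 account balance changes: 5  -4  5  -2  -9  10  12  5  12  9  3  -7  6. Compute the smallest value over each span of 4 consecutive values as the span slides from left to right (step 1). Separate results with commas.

-4, -9, -9, -9, -9, 5, 5, 3, -7, -7

Sliding a size-4 window across the 13 values:
(5, -4, 5, -2) → min -4
(-4, 5, -2, -9) → min -9
(5, -2, -9, 10) → min -9
(-2, -9, 10, 12) → min -9
(-9, 10, 12, 5) → min -9
(10, 12, 5, 12) → min 5
(12, 5, 12, 9) → min 5
(5, 12, 9, 3) → min 3
(12, 9, 3, -7) → min -7
(9, 3, -7, 6) → min -7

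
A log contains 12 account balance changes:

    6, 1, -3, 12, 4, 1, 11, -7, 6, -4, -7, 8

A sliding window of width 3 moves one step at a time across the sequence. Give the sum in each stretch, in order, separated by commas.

4, 10, 13, 17, 16, 5, 10, -5, -5, -3

6 1 -3 → sum 4
1 -3 12 → sum 10
-3 12 4 → sum 13
12 4 1 → sum 17
4 1 11 → sum 16
1 11 -7 → sum 5
11 -7 6 → sum 10
-7 6 -4 → sum -5
6 -4 -7 → sum -5
-4 -7 8 → sum -3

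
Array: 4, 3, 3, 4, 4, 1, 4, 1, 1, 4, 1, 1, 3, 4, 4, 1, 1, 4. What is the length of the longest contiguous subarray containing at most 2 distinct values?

9

add 4: window [4] (1 distinct), len 1
add 3: window [4, 3] (2 distinct), len 2
add 3: window [4, 3, 3] (2 distinct), len 3
add 4: window [4, 3, 3, 4] (2 distinct), len 4
add 4: window [4, 3, 3, 4, 4] (2 distinct), len 5
add 1: window [4, 4, 1] (2 distinct), len 3
add 4: window [4, 4, 1, 4] (2 distinct), len 4
add 1: window [4, 4, 1, 4, 1] (2 distinct), len 5
add 1: window [4, 4, 1, 4, 1, 1] (2 distinct), len 6
add 4: window [4, 4, 1, 4, 1, 1, 4] (2 distinct), len 7
add 1: window [4, 4, 1, 4, 1, 1, 4, 1] (2 distinct), len 8
add 1: window [4, 4, 1, 4, 1, 1, 4, 1, 1] (2 distinct), len 9
add 3: window [1, 1, 3] (2 distinct), len 3
add 4: window [3, 4] (2 distinct), len 2
add 4: window [3, 4, 4] (2 distinct), len 3
add 1: window [4, 4, 1] (2 distinct), len 3
add 1: window [4, 4, 1, 1] (2 distinct), len 4
add 4: window [4, 4, 1, 1, 4] (2 distinct), len 5
Longest length with ≤2 distinct: 9.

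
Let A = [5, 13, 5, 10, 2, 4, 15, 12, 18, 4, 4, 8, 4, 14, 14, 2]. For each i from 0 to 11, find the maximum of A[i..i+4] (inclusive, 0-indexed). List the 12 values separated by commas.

(5, 13, 5, 10, 2) → max 13
(13, 5, 10, 2, 4) → max 13
(5, 10, 2, 4, 15) → max 15
(10, 2, 4, 15, 12) → max 15
(2, 4, 15, 12, 18) → max 18
(4, 15, 12, 18, 4) → max 18
(15, 12, 18, 4, 4) → max 18
(12, 18, 4, 4, 8) → max 18
(18, 4, 4, 8, 4) → max 18
(4, 4, 8, 4, 14) → max 14
(4, 8, 4, 14, 14) → max 14
(8, 4, 14, 14, 2) → max 14

13, 13, 15, 15, 18, 18, 18, 18, 18, 14, 14, 14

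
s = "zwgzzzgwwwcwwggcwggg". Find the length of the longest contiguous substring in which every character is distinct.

[z] len 1
[z, w] len 2
[z, w, g] len 3
[w, g, z] len 3
[z] len 1
[z] len 1
[z, g] len 2
[z, g, w] len 3
[w] len 1
[w] len 1
[w, c] len 2
[c, w] len 2
[w] len 1
[w, g] len 2
[g] len 1
[g, c] len 2
[g, c, w] len 3
[c, w, g] len 3
[g] len 1
[g] len 1
Longest all-distinct length: 3.

3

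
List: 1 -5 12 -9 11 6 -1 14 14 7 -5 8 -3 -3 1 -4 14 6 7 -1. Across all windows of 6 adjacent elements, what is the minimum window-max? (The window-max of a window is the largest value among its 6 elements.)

Each size-6 window and its max:
1 -5 12 -9 11 6 → max 12
-5 12 -9 11 6 -1 → max 12
12 -9 11 6 -1 14 → max 14
-9 11 6 -1 14 14 → max 14
11 6 -1 14 14 7 → max 14
6 -1 14 14 7 -5 → max 14
-1 14 14 7 -5 8 → max 14
14 14 7 -5 8 -3 → max 14
14 7 -5 8 -3 -3 → max 14
7 -5 8 -3 -3 1 → max 8
-5 8 -3 -3 1 -4 → max 8
8 -3 -3 1 -4 14 → max 14
-3 -3 1 -4 14 6 → max 14
-3 1 -4 14 6 7 → max 14
1 -4 14 6 7 -1 → max 14
Minimum of these is 8.

8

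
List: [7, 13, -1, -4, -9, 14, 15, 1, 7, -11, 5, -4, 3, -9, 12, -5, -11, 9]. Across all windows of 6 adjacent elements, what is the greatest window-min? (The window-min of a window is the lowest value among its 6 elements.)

[7, 13, -1, -4, -9, 14] → min -9
[13, -1, -4, -9, 14, 15] → min -9
[-1, -4, -9, 14, 15, 1] → min -9
[-4, -9, 14, 15, 1, 7] → min -9
[-9, 14, 15, 1, 7, -11] → min -11
[14, 15, 1, 7, -11, 5] → min -11
[15, 1, 7, -11, 5, -4] → min -11
[1, 7, -11, 5, -4, 3] → min -11
[7, -11, 5, -4, 3, -9] → min -11
[-11, 5, -4, 3, -9, 12] → min -11
[5, -4, 3, -9, 12, -5] → min -9
[-4, 3, -9, 12, -5, -11] → min -11
[3, -9, 12, -5, -11, 9] → min -11
Greatest of these is -9.

-9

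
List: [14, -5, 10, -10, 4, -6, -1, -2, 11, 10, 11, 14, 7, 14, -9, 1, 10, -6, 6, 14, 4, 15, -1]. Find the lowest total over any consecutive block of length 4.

-13

14 -5 10 -10 → sum 9
-5 10 -10 4 → sum -1
10 -10 4 -6 → sum -2
-10 4 -6 -1 → sum -13
4 -6 -1 -2 → sum -5
-6 -1 -2 11 → sum 2
-1 -2 11 10 → sum 18
-2 11 10 11 → sum 30
11 10 11 14 → sum 46
10 11 14 7 → sum 42
11 14 7 14 → sum 46
14 7 14 -9 → sum 26
7 14 -9 1 → sum 13
14 -9 1 10 → sum 16
-9 1 10 -6 → sum -4
1 10 -6 6 → sum 11
10 -6 6 14 → sum 24
-6 6 14 4 → sum 18
6 14 4 15 → sum 39
14 4 15 -1 → sum 32
Lowest of these is -13.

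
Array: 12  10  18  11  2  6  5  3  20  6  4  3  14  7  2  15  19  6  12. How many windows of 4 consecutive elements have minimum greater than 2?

(12, 10, 18, 11) → min 10  > 2 ✓
(10, 18, 11, 2) → min 2
(18, 11, 2, 6) → min 2
(11, 2, 6, 5) → min 2
(2, 6, 5, 3) → min 2
(6, 5, 3, 20) → min 3  > 2 ✓
(5, 3, 20, 6) → min 3  > 2 ✓
(3, 20, 6, 4) → min 3  > 2 ✓
(20, 6, 4, 3) → min 3  > 2 ✓
(6, 4, 3, 14) → min 3  > 2 ✓
(4, 3, 14, 7) → min 3  > 2 ✓
(3, 14, 7, 2) → min 2
(14, 7, 2, 15) → min 2
(7, 2, 15, 19) → min 2
(2, 15, 19, 6) → min 2
(15, 19, 6, 12) → min 6  > 2 ✓
8 windows satisfy the condition.

8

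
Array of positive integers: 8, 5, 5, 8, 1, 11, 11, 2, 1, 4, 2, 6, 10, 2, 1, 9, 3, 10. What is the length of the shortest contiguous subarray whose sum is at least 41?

add 8: running sum 8 < 41
add 5: running sum 13 < 41
add 5: running sum 18 < 41
add 8: running sum 26 < 41
add 1: running sum 27 < 41
add 11: running sum 38 < 41
add 11: shortest ending here [5, 5, 8, 1, 11, 11] sum 41, len 6
add 2: shortest ending here [5, 5, 8, 1, 11, 11, 2] sum 43, len 7
add 1: shortest ending here [5, 5, 8, 1, 11, 11, 2, 1] sum 44, len 8
add 4: shortest ending here [5, 8, 1, 11, 11, 2, 1, 4] sum 43, len 8
add 2: shortest ending here [5, 8, 1, 11, 11, 2, 1, 4, 2] sum 45, len 9
add 6: shortest ending here [8, 1, 11, 11, 2, 1, 4, 2, 6] sum 46, len 9
add 10: shortest ending here [11, 11, 2, 1, 4, 2, 6, 10] sum 47, len 8
add 2: shortest ending here [11, 11, 2, 1, 4, 2, 6, 10, 2] sum 49, len 9
add 1: shortest ending here [11, 11, 2, 1, 4, 2, 6, 10, 2, 1] sum 50, len 10
add 9: shortest ending here [11, 2, 1, 4, 2, 6, 10, 2, 1, 9] sum 48, len 10
add 3: shortest ending here [11, 2, 1, 4, 2, 6, 10, 2, 1, 9, 3] sum 51, len 11
add 10: shortest ending here [6, 10, 2, 1, 9, 3, 10] sum 41, len 7
Shortest qualifying length: 6.

6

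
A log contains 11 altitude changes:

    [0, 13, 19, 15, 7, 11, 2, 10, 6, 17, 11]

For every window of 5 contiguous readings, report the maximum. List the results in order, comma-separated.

19, 19, 19, 15, 11, 17, 17

(0, 13, 19, 15, 7) → max 19
(13, 19, 15, 7, 11) → max 19
(19, 15, 7, 11, 2) → max 19
(15, 7, 11, 2, 10) → max 15
(7, 11, 2, 10, 6) → max 11
(11, 2, 10, 6, 17) → max 17
(2, 10, 6, 17, 11) → max 17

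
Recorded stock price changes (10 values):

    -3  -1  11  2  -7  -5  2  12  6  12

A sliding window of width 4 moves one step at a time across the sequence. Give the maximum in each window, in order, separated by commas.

11, 11, 11, 2, 12, 12, 12

(-3, -1, 11, 2) → max 11
(-1, 11, 2, -7) → max 11
(11, 2, -7, -5) → max 11
(2, -7, -5, 2) → max 2
(-7, -5, 2, 12) → max 12
(-5, 2, 12, 6) → max 12
(2, 12, 6, 12) → max 12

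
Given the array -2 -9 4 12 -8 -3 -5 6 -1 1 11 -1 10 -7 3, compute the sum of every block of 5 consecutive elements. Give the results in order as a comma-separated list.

-3, -4, 0, 2, -11, -2, 12, 16, 20, 14, 16

Sliding a size-5 window across the 15 values:
-2 -9 4 12 -8 → sum -3
-9 4 12 -8 -3 → sum -4
4 12 -8 -3 -5 → sum 0
12 -8 -3 -5 6 → sum 2
-8 -3 -5 6 -1 → sum -11
-3 -5 6 -1 1 → sum -2
-5 6 -1 1 11 → sum 12
6 -1 1 11 -1 → sum 16
-1 1 11 -1 10 → sum 20
1 11 -1 10 -7 → sum 14
11 -1 10 -7 3 → sum 16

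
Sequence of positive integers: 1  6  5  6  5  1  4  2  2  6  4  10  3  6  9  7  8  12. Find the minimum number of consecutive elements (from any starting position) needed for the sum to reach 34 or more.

4

add 1: running sum 1 < 34
add 6: running sum 7 < 34
add 5: running sum 12 < 34
add 6: running sum 18 < 34
add 5: running sum 23 < 34
add 1: running sum 24 < 34
add 4: running sum 28 < 34
add 2: running sum 30 < 34
add 2: running sum 32 < 34
add 6: shortest ending here [6, 5, 6, 5, 1, 4, 2, 2, 6] sum 37, len 9
add 4: shortest ending here [5, 6, 5, 1, 4, 2, 2, 6, 4] sum 35, len 9
add 10: shortest ending here [5, 1, 4, 2, 2, 6, 4, 10] sum 34, len 8
add 3: shortest ending here [5, 1, 4, 2, 2, 6, 4, 10, 3] sum 37, len 9
add 6: shortest ending here [4, 2, 2, 6, 4, 10, 3, 6] sum 37, len 8
add 9: shortest ending here [6, 4, 10, 3, 6, 9] sum 38, len 6
add 7: shortest ending here [10, 3, 6, 9, 7] sum 35, len 5
add 8: shortest ending here [10, 3, 6, 9, 7, 8] sum 43, len 6
add 12: shortest ending here [9, 7, 8, 12] sum 36, len 4
Shortest qualifying length: 4.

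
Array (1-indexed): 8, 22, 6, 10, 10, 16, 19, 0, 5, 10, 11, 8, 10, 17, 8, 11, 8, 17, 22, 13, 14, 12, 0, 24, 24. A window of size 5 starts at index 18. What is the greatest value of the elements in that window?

Elements at indices 18..22: 17, 22, 13, 14, 12
max(17, 22, 13, 14, 12) = 22

22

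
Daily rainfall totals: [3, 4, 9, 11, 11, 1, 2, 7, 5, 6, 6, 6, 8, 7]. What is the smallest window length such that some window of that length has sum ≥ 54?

Extend right; whenever the sum reaches 54, record the length and shrink from the left:
add 3: running sum 3 < 54
add 4: running sum 7 < 54
add 9: running sum 16 < 54
add 11: running sum 27 < 54
add 11: running sum 38 < 54
add 1: running sum 39 < 54
add 2: running sum 41 < 54
add 7: running sum 48 < 54
add 5: running sum 53 < 54
add 6: shortest ending here [4, 9, 11, 11, 1, 2, 7, 5, 6] sum 56, len 9
add 6: shortest ending here [9, 11, 11, 1, 2, 7, 5, 6, 6] sum 58, len 9
add 6: shortest ending here [11, 11, 1, 2, 7, 5, 6, 6, 6] sum 55, len 9
add 8: shortest ending here [11, 11, 1, 2, 7, 5, 6, 6, 6, 8] sum 63, len 10
add 7: shortest ending here [11, 1, 2, 7, 5, 6, 6, 6, 8, 7] sum 59, len 10
Shortest qualifying length: 9.

9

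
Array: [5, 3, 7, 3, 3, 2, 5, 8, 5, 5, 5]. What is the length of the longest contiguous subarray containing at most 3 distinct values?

Extend right; when distinct count exceeds 3, shrink from the left:
add 5: window [5] (1 distinct), len 1
add 3: window [5, 3] (2 distinct), len 2
add 7: window [5, 3, 7] (3 distinct), len 3
add 3: window [5, 3, 7, 3] (3 distinct), len 4
add 3: window [5, 3, 7, 3, 3] (3 distinct), len 5
add 2: window [3, 7, 3, 3, 2] (3 distinct), len 5
add 5: window [3, 3, 2, 5] (3 distinct), len 4
add 8: window [2, 5, 8] (3 distinct), len 3
add 5: window [2, 5, 8, 5] (3 distinct), len 4
add 5: window [2, 5, 8, 5, 5] (3 distinct), len 5
add 5: window [2, 5, 8, 5, 5, 5] (3 distinct), len 6
Longest length with ≤3 distinct: 6.

6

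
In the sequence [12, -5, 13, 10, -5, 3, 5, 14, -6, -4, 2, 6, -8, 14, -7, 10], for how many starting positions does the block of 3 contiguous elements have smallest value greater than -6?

[12, -5, 13] → min -5  > -6 ✓
[-5, 13, 10] → min -5  > -6 ✓
[13, 10, -5] → min -5  > -6 ✓
[10, -5, 3] → min -5  > -6 ✓
[-5, 3, 5] → min -5  > -6 ✓
[3, 5, 14] → min 3  > -6 ✓
[5, 14, -6] → min -6
[14, -6, -4] → min -6
[-6, -4, 2] → min -6
[-4, 2, 6] → min -4  > -6 ✓
[2, 6, -8] → min -8
[6, -8, 14] → min -8
[-8, 14, -7] → min -8
[14, -7, 10] → min -7
7 windows satisfy the condition.

7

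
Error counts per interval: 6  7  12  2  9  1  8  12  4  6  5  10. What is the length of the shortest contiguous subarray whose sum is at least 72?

11

add 6: running sum 6 < 72
add 7: running sum 13 < 72
add 12: running sum 25 < 72
add 2: running sum 27 < 72
add 9: running sum 36 < 72
add 1: running sum 37 < 72
add 8: running sum 45 < 72
add 12: running sum 57 < 72
add 4: running sum 61 < 72
add 6: running sum 67 < 72
end 10: [6, 7, 12, 2, 9, 1, 8, 12, 4, 6, 5] sum 72, len 11
end 11: [7, 12, 2, 9, 1, 8, 12, 4, 6, 5, 10] sum 76, len 11
Shortest qualifying length: 11.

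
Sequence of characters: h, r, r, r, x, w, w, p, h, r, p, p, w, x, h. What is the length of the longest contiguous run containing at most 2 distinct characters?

4

Extend right; when distinct count exceeds 2, shrink from the left:
[h] 1 distinct, len 1
[h, r] 2 distinct, len 2
[h, r, r] 2 distinct, len 3
[h, r, r, r] 2 distinct, len 4
[r, r, r, x] 2 distinct, len 4
[x, w] 2 distinct, len 2
[x, w, w] 2 distinct, len 3
[w, w, p] 2 distinct, len 3
[p, h] 2 distinct, len 2
[h, r] 2 distinct, len 2
[r, p] 2 distinct, len 2
[r, p, p] 2 distinct, len 3
[p, p, w] 2 distinct, len 3
[w, x] 2 distinct, len 2
[x, h] 2 distinct, len 2
Longest length with ≤2 distinct: 4.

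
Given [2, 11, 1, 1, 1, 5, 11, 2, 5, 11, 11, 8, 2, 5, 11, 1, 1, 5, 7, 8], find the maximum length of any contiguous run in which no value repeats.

add 2: [2] len 1
add 11: [2, 11] len 2
add 1: [2, 11, 1] len 3
add 1 (repeat 1, move left end past it): [1] len 1
add 1 (repeat 1, move left end past it): [1] len 1
add 5: [1, 5] len 2
add 11: [1, 5, 11] len 3
add 2: [1, 5, 11, 2] len 4
add 5 (repeat 5, move left end past it): [11, 2, 5] len 3
add 11 (repeat 11, move left end past it): [2, 5, 11] len 3
add 11 (repeat 11, move left end past it): [11] len 1
add 8: [11, 8] len 2
add 2: [11, 8, 2] len 3
add 5: [11, 8, 2, 5] len 4
add 11 (repeat 11, move left end past it): [8, 2, 5, 11] len 4
add 1: [8, 2, 5, 11, 1] len 5
add 1 (repeat 1, move left end past it): [1] len 1
add 5: [1, 5] len 2
add 7: [1, 5, 7] len 3
add 8: [1, 5, 7, 8] len 4
Longest all-distinct length: 5.

5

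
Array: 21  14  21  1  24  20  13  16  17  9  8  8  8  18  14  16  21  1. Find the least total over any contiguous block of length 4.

[21, 14, 21, 1] → sum 57
[14, 21, 1, 24] → sum 60
[21, 1, 24, 20] → sum 66
[1, 24, 20, 13] → sum 58
[24, 20, 13, 16] → sum 73
[20, 13, 16, 17] → sum 66
[13, 16, 17, 9] → sum 55
[16, 17, 9, 8] → sum 50
[17, 9, 8, 8] → sum 42
[9, 8, 8, 8] → sum 33
[8, 8, 8, 18] → sum 42
[8, 8, 18, 14] → sum 48
[8, 18, 14, 16] → sum 56
[18, 14, 16, 21] → sum 69
[14, 16, 21, 1] → sum 52
Least of these is 33.

33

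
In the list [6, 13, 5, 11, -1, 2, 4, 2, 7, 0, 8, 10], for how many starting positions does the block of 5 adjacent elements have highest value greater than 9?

[6, 13, 5, 11, -1] → max 13  > 9 ✓
[13, 5, 11, -1, 2] → max 13  > 9 ✓
[5, 11, -1, 2, 4] → max 11  > 9 ✓
[11, -1, 2, 4, 2] → max 11  > 9 ✓
[-1, 2, 4, 2, 7] → max 7
[2, 4, 2, 7, 0] → max 7
[4, 2, 7, 0, 8] → max 8
[2, 7, 0, 8, 10] → max 10  > 9 ✓
5 windows satisfy the condition.

5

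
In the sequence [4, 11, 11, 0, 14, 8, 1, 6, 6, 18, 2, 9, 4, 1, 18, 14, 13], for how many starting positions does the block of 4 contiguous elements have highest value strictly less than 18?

[4, 11, 11, 0] → max 11  < 18 ✓
[11, 11, 0, 14] → max 14  < 18 ✓
[11, 0, 14, 8] → max 14  < 18 ✓
[0, 14, 8, 1] → max 14  < 18 ✓
[14, 8, 1, 6] → max 14  < 18 ✓
[8, 1, 6, 6] → max 8  < 18 ✓
[1, 6, 6, 18] → max 18
[6, 6, 18, 2] → max 18
[6, 18, 2, 9] → max 18
[18, 2, 9, 4] → max 18
[2, 9, 4, 1] → max 9  < 18 ✓
[9, 4, 1, 18] → max 18
[4, 1, 18, 14] → max 18
[1, 18, 14, 13] → max 18
7 windows satisfy the condition.

7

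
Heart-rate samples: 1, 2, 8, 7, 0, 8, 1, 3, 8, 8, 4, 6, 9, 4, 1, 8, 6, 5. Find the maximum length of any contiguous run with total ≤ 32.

→ 1: sum 1, len 1
→ 2: sum 3, len 2
→ 8: sum 11, len 3
→ 7: sum 18, len 4
→ 0: sum 18, len 5
→ 8: sum 26, len 6
→ 1: sum 27, len 7
→ 3: sum 30, len 8
→ 8 (dropped 1, 2, 8): sum 27, len 6
→ 8 (dropped 7): sum 28, len 6
→ 4: sum 32, len 7
→ 6 (dropped 0, 8): sum 30, len 6
→ 9 (dropped 1, 3, 8): sum 27, len 4
→ 4: sum 31, len 5
→ 1: sum 32, len 6
→ 8 (dropped 8): sum 32, len 6
→ 6 (dropped 4, 6): sum 28, len 5
→ 5 (dropped 9): sum 24, len 5
Longest length seen: 8.

8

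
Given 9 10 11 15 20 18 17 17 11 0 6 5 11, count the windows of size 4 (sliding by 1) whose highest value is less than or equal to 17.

5

(9, 10, 11, 15) → max 15  ≤ 17 ✓
(10, 11, 15, 20) → max 20
(11, 15, 20, 18) → max 20
(15, 20, 18, 17) → max 20
(20, 18, 17, 17) → max 20
(18, 17, 17, 11) → max 18
(17, 17, 11, 0) → max 17  ≤ 17 ✓
(17, 11, 0, 6) → max 17  ≤ 17 ✓
(11, 0, 6, 5) → max 11  ≤ 17 ✓
(0, 6, 5, 11) → max 11  ≤ 17 ✓
5 windows satisfy the condition.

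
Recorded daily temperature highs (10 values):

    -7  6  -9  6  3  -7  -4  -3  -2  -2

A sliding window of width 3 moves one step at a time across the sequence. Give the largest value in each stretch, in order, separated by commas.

[-7, 6, -9] → max 6
[6, -9, 6] → max 6
[-9, 6, 3] → max 6
[6, 3, -7] → max 6
[3, -7, -4] → max 3
[-7, -4, -3] → max -3
[-4, -3, -2] → max -2
[-3, -2, -2] → max -2

6, 6, 6, 6, 3, -3, -2, -2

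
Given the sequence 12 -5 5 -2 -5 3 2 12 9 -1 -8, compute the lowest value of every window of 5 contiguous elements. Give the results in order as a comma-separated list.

12 -5 5 -2 -5 → min -5
-5 5 -2 -5 3 → min -5
5 -2 -5 3 2 → min -5
-2 -5 3 2 12 → min -5
-5 3 2 12 9 → min -5
3 2 12 9 -1 → min -1
2 12 9 -1 -8 → min -8

-5, -5, -5, -5, -5, -1, -8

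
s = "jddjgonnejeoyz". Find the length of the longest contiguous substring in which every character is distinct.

add j: [j] len 1
add d: [j, d] len 2
add d (repeat d, move left end past it): [d] len 1
add j: [d, j] len 2
add g: [d, j, g] len 3
add o: [d, j, g, o] len 4
add n: [d, j, g, o, n] len 5
add n (repeat n, move left end past it): [n] len 1
add e: [n, e] len 2
add j: [n, e, j] len 3
add e (repeat e, move left end past it): [j, e] len 2
add o: [j, e, o] len 3
add y: [j, e, o, y] len 4
add z: [j, e, o, y, z] len 5
Longest all-distinct length: 5.

5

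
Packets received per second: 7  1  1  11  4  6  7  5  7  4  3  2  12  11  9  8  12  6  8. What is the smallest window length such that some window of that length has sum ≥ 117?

add 7: running sum 7 < 117
add 1: running sum 8 < 117
add 1: running sum 9 < 117
add 11: running sum 20 < 117
add 4: running sum 24 < 117
add 6: running sum 30 < 117
add 7: running sum 37 < 117
add 5: running sum 42 < 117
add 7: running sum 49 < 117
add 4: running sum 53 < 117
add 3: running sum 56 < 117
add 2: running sum 58 < 117
add 12: running sum 70 < 117
add 11: running sum 81 < 117
add 9: running sum 90 < 117
add 8: running sum 98 < 117
add 12: running sum 110 < 117
add 6: running sum 116 < 117
end 18: [1, 1, 11, 4, 6, 7, 5, 7, 4, 3, 2, 12, 11, 9, 8, 12, 6, 8] sum 117, len 18
Shortest qualifying length: 18.

18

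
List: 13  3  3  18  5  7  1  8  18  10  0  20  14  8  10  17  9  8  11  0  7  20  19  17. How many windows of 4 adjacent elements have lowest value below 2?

12

13 3 3 18 → min 3
3 3 18 5 → min 3
3 18 5 7 → min 3
18 5 7 1 → min 1  < 2 ✓
5 7 1 8 → min 1  < 2 ✓
7 1 8 18 → min 1  < 2 ✓
1 8 18 10 → min 1  < 2 ✓
8 18 10 0 → min 0  < 2 ✓
18 10 0 20 → min 0  < 2 ✓
10 0 20 14 → min 0  < 2 ✓
0 20 14 8 → min 0  < 2 ✓
20 14 8 10 → min 8
14 8 10 17 → min 8
8 10 17 9 → min 8
10 17 9 8 → min 8
17 9 8 11 → min 8
9 8 11 0 → min 0  < 2 ✓
8 11 0 7 → min 0  < 2 ✓
11 0 7 20 → min 0  < 2 ✓
0 7 20 19 → min 0  < 2 ✓
7 20 19 17 → min 7
12 windows satisfy the condition.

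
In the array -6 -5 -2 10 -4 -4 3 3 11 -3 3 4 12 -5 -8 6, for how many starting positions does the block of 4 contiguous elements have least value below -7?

-6 -5 -2 10 → min -6
-5 -2 10 -4 → min -5
-2 10 -4 -4 → min -4
10 -4 -4 3 → min -4
-4 -4 3 3 → min -4
-4 3 3 11 → min -4
3 3 11 -3 → min -3
3 11 -3 3 → min -3
11 -3 3 4 → min -3
-3 3 4 12 → min -3
3 4 12 -5 → min -5
4 12 -5 -8 → min -8  < -7 ✓
12 -5 -8 6 → min -8  < -7 ✓
2 windows satisfy the condition.

2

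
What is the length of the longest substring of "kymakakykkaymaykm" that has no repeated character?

add k: [k] len 1
add y: [k, y] len 2
add m: [k, y, m] len 3
add a: [k, y, m, a] len 4
add k (repeat k, move left end past it): [y, m, a, k] len 4
add a (repeat a, move left end past it): [k, a] len 2
add k (repeat k, move left end past it): [a, k] len 2
add y: [a, k, y] len 3
add k (repeat k, move left end past it): [y, k] len 2
add k (repeat k, move left end past it): [k] len 1
add a: [k, a] len 2
add y: [k, a, y] len 3
add m: [k, a, y, m] len 4
add a (repeat a, move left end past it): [y, m, a] len 3
add y (repeat y, move left end past it): [m, a, y] len 3
add k: [m, a, y, k] len 4
add m (repeat m, move left end past it): [a, y, k, m] len 4
Longest all-distinct length: 4.

4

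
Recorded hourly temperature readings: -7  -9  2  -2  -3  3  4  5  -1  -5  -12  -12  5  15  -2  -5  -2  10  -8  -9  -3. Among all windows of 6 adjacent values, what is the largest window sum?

21

[-7, -9, 2, -2, -3, 3] → sum -16
[-9, 2, -2, -3, 3, 4] → sum -5
[2, -2, -3, 3, 4, 5] → sum 9
[-2, -3, 3, 4, 5, -1] → sum 6
[-3, 3, 4, 5, -1, -5] → sum 3
[3, 4, 5, -1, -5, -12] → sum -6
[4, 5, -1, -5, -12, -12] → sum -21
[5, -1, -5, -12, -12, 5] → sum -20
[-1, -5, -12, -12, 5, 15] → sum -10
[-5, -12, -12, 5, 15, -2] → sum -11
[-12, -12, 5, 15, -2, -5] → sum -11
[-12, 5, 15, -2, -5, -2] → sum -1
[5, 15, -2, -5, -2, 10] → sum 21
[15, -2, -5, -2, 10, -8] → sum 8
[-2, -5, -2, 10, -8, -9] → sum -16
[-5, -2, 10, -8, -9, -3] → sum -17
Largest of these is 21.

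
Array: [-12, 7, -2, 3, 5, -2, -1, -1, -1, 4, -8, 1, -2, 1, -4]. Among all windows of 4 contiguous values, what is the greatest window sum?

13

Window sums for each of the 12 positions:
(-12, 7, -2, 3) → sum -4
(7, -2, 3, 5) → sum 13
(-2, 3, 5, -2) → sum 4
(3, 5, -2, -1) → sum 5
(5, -2, -1, -1) → sum 1
(-2, -1, -1, -1) → sum -5
(-1, -1, -1, 4) → sum 1
(-1, -1, 4, -8) → sum -6
(-1, 4, -8, 1) → sum -4
(4, -8, 1, -2) → sum -5
(-8, 1, -2, 1) → sum -8
(1, -2, 1, -4) → sum -4
Greatest of these is 13.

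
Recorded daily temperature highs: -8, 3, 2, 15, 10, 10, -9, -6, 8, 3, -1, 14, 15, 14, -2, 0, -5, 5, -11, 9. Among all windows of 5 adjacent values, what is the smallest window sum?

-13

[-8, 3, 2, 15, 10] → sum 22
[3, 2, 15, 10, 10] → sum 40
[2, 15, 10, 10, -9] → sum 28
[15, 10, 10, -9, -6] → sum 20
[10, 10, -9, -6, 8] → sum 13
[10, -9, -6, 8, 3] → sum 6
[-9, -6, 8, 3, -1] → sum -5
[-6, 8, 3, -1, 14] → sum 18
[8, 3, -1, 14, 15] → sum 39
[3, -1, 14, 15, 14] → sum 45
[-1, 14, 15, 14, -2] → sum 40
[14, 15, 14, -2, 0] → sum 41
[15, 14, -2, 0, -5] → sum 22
[14, -2, 0, -5, 5] → sum 12
[-2, 0, -5, 5, -11] → sum -13
[0, -5, 5, -11, 9] → sum -2
Smallest of these is -13.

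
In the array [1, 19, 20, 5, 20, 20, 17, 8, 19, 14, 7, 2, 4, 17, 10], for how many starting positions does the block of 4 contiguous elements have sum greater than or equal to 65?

2

1 19 20 5 → sum 45
19 20 5 20 → sum 64
20 5 20 20 → sum 65  ≥ 65 ✓
5 20 20 17 → sum 62
20 20 17 8 → sum 65  ≥ 65 ✓
20 17 8 19 → sum 64
17 8 19 14 → sum 58
8 19 14 7 → sum 48
19 14 7 2 → sum 42
14 7 2 4 → sum 27
7 2 4 17 → sum 30
2 4 17 10 → sum 33
2 windows satisfy the condition.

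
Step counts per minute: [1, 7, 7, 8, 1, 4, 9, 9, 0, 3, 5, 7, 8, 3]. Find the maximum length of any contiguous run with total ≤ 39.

add 1: [1] sum 1, len 1
add 7: [1, 7] sum 8, len 2
add 7: [1, 7, 7] sum 15, len 3
add 8: [1, 7, 7, 8] sum 23, len 4
add 1: [1, 7, 7, 8, 1] sum 24, len 5
add 4: [1, 7, 7, 8, 1, 4] sum 28, len 6
add 9: [1, 7, 7, 8, 1, 4, 9] sum 37, len 7
add 9: [7, 8, 1, 4, 9, 9] sum 38, len 6
add 0: [7, 8, 1, 4, 9, 9, 0] sum 38, len 7
add 3: [8, 1, 4, 9, 9, 0, 3] sum 34, len 7
add 5: [8, 1, 4, 9, 9, 0, 3, 5] sum 39, len 8
add 7: [1, 4, 9, 9, 0, 3, 5, 7] sum 38, len 8
add 8: [9, 0, 3, 5, 7, 8] sum 32, len 6
add 3: [9, 0, 3, 5, 7, 8, 3] sum 35, len 7
Longest length seen: 8.

8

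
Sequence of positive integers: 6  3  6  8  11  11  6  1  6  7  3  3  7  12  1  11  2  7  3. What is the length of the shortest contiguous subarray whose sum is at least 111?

18

add 6: running sum 6 < 111
add 3: running sum 9 < 111
add 6: running sum 15 < 111
add 8: running sum 23 < 111
add 11: running sum 34 < 111
add 11: running sum 45 < 111
add 6: running sum 51 < 111
add 1: running sum 52 < 111
add 6: running sum 58 < 111
add 7: running sum 65 < 111
add 3: running sum 68 < 111
add 3: running sum 71 < 111
add 7: running sum 78 < 111
add 12: running sum 90 < 111
add 1: running sum 91 < 111
add 11: running sum 102 < 111
add 2: running sum 104 < 111
end 17: [6, 3, 6, 8, 11, 11, 6, 1, 6, 7, 3, 3, 7, 12, 1, 11, 2, 7] sum 111, len 18
end 18: [6, 3, 6, 8, 11, 11, 6, 1, 6, 7, 3, 3, 7, 12, 1, 11, 2, 7, 3] sum 114, len 19
Shortest qualifying length: 18.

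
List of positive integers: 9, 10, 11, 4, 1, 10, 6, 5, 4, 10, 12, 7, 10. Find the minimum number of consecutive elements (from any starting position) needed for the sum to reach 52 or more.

7

add 9: running sum 9 < 52
add 10: running sum 19 < 52
add 11: running sum 30 < 52
add 4: running sum 34 < 52
add 1: running sum 35 < 52
add 10: running sum 45 < 52
add 6: running sum 51 < 52
end 7: [9, 10, 11, 4, 1, 10, 6, 5] sum 56, len 8
end 8: [9, 10, 11, 4, 1, 10, 6, 5, 4] sum 60, len 9
end 9: [10, 11, 4, 1, 10, 6, 5, 4, 10] sum 61, len 9
end 10: [4, 1, 10, 6, 5, 4, 10, 12] sum 52, len 8
end 11: [10, 6, 5, 4, 10, 12, 7] sum 54, len 7
end 12: [6, 5, 4, 10, 12, 7, 10] sum 54, len 7
Shortest qualifying length: 7.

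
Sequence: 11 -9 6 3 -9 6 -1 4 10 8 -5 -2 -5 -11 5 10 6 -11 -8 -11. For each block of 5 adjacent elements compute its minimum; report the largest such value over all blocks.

11 -9 6 3 -9 → min -9
-9 6 3 -9 6 → min -9
6 3 -9 6 -1 → min -9
3 -9 6 -1 4 → min -9
-9 6 -1 4 10 → min -9
6 -1 4 10 8 → min -1
-1 4 10 8 -5 → min -5
4 10 8 -5 -2 → min -5
10 8 -5 -2 -5 → min -5
8 -5 -2 -5 -11 → min -11
-5 -2 -5 -11 5 → min -11
-2 -5 -11 5 10 → min -11
-5 -11 5 10 6 → min -11
-11 5 10 6 -11 → min -11
5 10 6 -11 -8 → min -11
10 6 -11 -8 -11 → min -11
Largest of these is -1.

-1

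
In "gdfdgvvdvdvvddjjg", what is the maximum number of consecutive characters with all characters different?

4

add g: [g] len 1
add d: [g, d] len 2
add f: [g, d, f] len 3
add d (repeat d, move left end past it): [f, d] len 2
add g: [f, d, g] len 3
add v: [f, d, g, v] len 4
add v (repeat v, move left end past it): [v] len 1
add d: [v, d] len 2
add v (repeat v, move left end past it): [d, v] len 2
add d (repeat d, move left end past it): [v, d] len 2
add v (repeat v, move left end past it): [d, v] len 2
add v (repeat v, move left end past it): [v] len 1
add d: [v, d] len 2
add d (repeat d, move left end past it): [d] len 1
add j: [d, j] len 2
add j (repeat j, move left end past it): [j] len 1
add g: [j, g] len 2
Longest all-distinct length: 4.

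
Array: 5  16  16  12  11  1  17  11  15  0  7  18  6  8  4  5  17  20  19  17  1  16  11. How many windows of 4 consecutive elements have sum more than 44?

8

5 16 16 12 → sum 49  > 44 ✓
16 16 12 11 → sum 55  > 44 ✓
16 12 11 1 → sum 40
12 11 1 17 → sum 41
11 1 17 11 → sum 40
1 17 11 15 → sum 44
17 11 15 0 → sum 43
11 15 0 7 → sum 33
15 0 7 18 → sum 40
0 7 18 6 → sum 31
7 18 6 8 → sum 39
18 6 8 4 → sum 36
6 8 4 5 → sum 23
8 4 5 17 → sum 34
4 5 17 20 → sum 46  > 44 ✓
5 17 20 19 → sum 61  > 44 ✓
17 20 19 17 → sum 73  > 44 ✓
20 19 17 1 → sum 57  > 44 ✓
19 17 1 16 → sum 53  > 44 ✓
17 1 16 11 → sum 45  > 44 ✓
8 windows satisfy the condition.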